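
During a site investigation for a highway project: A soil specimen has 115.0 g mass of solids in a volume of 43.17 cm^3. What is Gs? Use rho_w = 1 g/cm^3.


Using Gs = m_s / (V_s * rho_w)
Since rho_w = 1 g/cm^3:
Gs = 115.0 / 43.17
Gs = 2.664


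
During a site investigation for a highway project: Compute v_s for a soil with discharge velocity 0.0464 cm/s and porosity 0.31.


Result: 0.14968 cm/s

Derivation:
Using v_s = v_d / n
v_s = 0.0464 / 0.31
v_s = 0.14968 cm/s


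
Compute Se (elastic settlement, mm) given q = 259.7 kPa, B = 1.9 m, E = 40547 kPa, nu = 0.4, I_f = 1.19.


Result: 12.164 mm

Derivation:
Using Se = q * B * (1 - nu^2) * I_f / E
1 - nu^2 = 1 - 0.4^2 = 0.84
Se = 259.7 * 1.9 * 0.84 * 1.19 / 40547
Se = 0.012164 m
Convert to mm: Se = 0.012164 * 1000 = 12.164 mm


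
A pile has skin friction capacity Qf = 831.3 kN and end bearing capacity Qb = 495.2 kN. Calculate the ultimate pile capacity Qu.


Using Qu = Qf + Qb
Qu = 831.3 + 495.2
Qu = 1326.5 kN


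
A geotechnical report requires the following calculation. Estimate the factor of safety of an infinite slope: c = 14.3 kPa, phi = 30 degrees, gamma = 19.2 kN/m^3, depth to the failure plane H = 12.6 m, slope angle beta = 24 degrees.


Result: 1.456

Derivation:
Using Fs = c / (gamma*H*sin(beta)*cos(beta)) + tan(phi)/tan(beta)
Cohesion contribution = 14.3 / (19.2*12.6*sin(24)*cos(24))
Cohesion contribution = 0.159082
Friction contribution = tan(30)/tan(24) = 1.29675
Fs = 0.159082 + 1.29675
Fs = 1.456


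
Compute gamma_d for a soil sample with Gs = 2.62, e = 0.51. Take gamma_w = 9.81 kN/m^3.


Using gamma_d = Gs * gamma_w / (1 + e)
gamma_d = 2.62 * 9.81 / (1 + 0.51)
gamma_d = 2.62 * 9.81 / 1.51
gamma_d = 17.021 kN/m^3


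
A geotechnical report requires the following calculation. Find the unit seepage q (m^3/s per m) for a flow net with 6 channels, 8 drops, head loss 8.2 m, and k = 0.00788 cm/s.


Result: 0.0004846 m^3/s per m

Derivation:
Convert k to m/s for unit consistency with H:
k = 0.00788 cm/s = 0.00788 / 100 m/s = 7.88e-05 m/s
Using q = k * H * Nf / Nd
Nf / Nd = 6 / 8 = 0.75
q = 7.88e-05 * 8.2 * 0.75
q = 0.0004846 m^3/s per m


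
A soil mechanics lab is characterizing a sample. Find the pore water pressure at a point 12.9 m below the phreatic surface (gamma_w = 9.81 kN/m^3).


Result: 126.55 kPa

Derivation:
Using u = gamma_w * h_w
u = 9.81 * 12.9
u = 126.55 kPa


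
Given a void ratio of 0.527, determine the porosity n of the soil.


Result: 0.3451

Derivation:
Using the relation n = e / (1 + e)
n = 0.527 / (1 + 0.527)
n = 0.527 / 1.527
n = 0.3451


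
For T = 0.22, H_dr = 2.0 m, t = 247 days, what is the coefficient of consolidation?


Using cv = T * H_dr^2 / t
H_dr^2 = 2.0^2 = 4.0
cv = 0.22 * 4.0 / 247
cv = 0.00356 m^2/day


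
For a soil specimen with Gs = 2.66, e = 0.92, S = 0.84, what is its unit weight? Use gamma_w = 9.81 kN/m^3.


Using gamma = gamma_w * (Gs + S*e) / (1 + e)
Numerator: Gs + S*e = 2.66 + 0.84*0.92 = 3.4328
Denominator: 1 + e = 1 + 0.92 = 1.92
gamma = 9.81 * 3.4328 / 1.92
gamma = 17.539 kN/m^3


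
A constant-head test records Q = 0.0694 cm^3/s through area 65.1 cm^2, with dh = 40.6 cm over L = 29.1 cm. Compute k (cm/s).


Compute hydraulic gradient:
i = dh / L = 40.6 / 29.1 = 1.39519
Then apply Darcy's law:
k = Q / (A * i)
k = 0.0694 / (65.1 * 1.39519)
k = 0.0694 / 90.8268
k = 0.000764 cm/s


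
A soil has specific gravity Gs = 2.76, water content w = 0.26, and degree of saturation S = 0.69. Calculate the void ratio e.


Using the relation e = Gs * w / S
e = 2.76 * 0.26 / 0.69
e = 1.04


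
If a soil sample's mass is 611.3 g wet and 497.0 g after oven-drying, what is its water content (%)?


Result: 23.0 %

Derivation:
Using w = (m_wet - m_dry) / m_dry * 100
m_wet - m_dry = 611.3 - 497.0 = 114.3 g
w = 114.3 / 497.0 * 100
w = 23.0 %


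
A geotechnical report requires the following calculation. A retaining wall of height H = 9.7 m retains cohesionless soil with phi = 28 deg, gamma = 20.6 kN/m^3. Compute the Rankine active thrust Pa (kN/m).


Compute active earth pressure coefficient:
Ka = tan^2(45 - phi/2) = tan^2(31.0) = 0.361033
Compute active force:
Pa = 0.5 * Ka * gamma * H^2
Pa = 0.5 * 0.361033 * 20.6 * 9.7^2
Pa = 349.89 kN/m


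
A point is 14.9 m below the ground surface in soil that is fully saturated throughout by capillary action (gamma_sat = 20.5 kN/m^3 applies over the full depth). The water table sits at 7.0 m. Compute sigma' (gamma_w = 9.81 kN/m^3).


Total stress = gamma_sat * depth
sigma = 20.5 * 14.9 = 305.45 kPa
Pore water pressure u = gamma_w * (depth - d_wt)
u = 9.81 * (14.9 - 7.0) = 77.499 kPa
Effective stress = sigma - u
sigma' = 305.45 - 77.499 = 227.95 kPa


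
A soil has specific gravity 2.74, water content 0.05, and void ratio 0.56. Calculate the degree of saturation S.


Result: 0.2446

Derivation:
Using S = Gs * w / e
S = 2.74 * 0.05 / 0.56
S = 0.2446


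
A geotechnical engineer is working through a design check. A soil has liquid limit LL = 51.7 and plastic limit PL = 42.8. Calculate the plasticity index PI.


Result: 8.9

Derivation:
Using PI = LL - PL
PI = 51.7 - 42.8
PI = 8.9


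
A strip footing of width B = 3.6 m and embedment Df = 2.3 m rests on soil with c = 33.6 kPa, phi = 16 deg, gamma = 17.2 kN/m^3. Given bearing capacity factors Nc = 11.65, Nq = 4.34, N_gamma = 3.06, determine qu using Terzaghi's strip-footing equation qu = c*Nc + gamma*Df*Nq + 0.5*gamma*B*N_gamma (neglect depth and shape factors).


Compute qu = c*Nc + gamma*Df*Nq + 0.5*gamma*B*N_gamma
Term 1: 33.6 * 11.65 = 391.44
Term 2: 17.2 * 2.3 * 4.34 = 171.6904
Term 3: 0.5 * 17.2 * 3.6 * 3.06 = 94.7376
qu = 391.44 + 171.6904 + 94.7376
qu = 657.87 kPa


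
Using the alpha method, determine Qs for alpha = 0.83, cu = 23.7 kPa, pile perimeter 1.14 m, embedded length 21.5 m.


Using Qs = alpha * cu * perimeter * L
Qs = 0.83 * 23.7 * 1.14 * 21.5
Qs = 482.14 kN


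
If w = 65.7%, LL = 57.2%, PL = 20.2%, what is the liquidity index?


First compute the plasticity index:
PI = LL - PL = 57.2 - 20.2 = 37.0
Then compute the liquidity index:
LI = (w - PL) / PI
LI = (65.7 - 20.2) / 37.0
LI = 1.23


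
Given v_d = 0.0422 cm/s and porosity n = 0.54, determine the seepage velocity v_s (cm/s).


Using v_s = v_d / n
v_s = 0.0422 / 0.54
v_s = 0.07815 cm/s


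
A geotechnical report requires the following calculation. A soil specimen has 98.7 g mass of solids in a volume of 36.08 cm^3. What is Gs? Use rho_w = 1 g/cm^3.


Result: 2.736

Derivation:
Using Gs = m_s / (V_s * rho_w)
Since rho_w = 1 g/cm^3:
Gs = 98.7 / 36.08
Gs = 2.736


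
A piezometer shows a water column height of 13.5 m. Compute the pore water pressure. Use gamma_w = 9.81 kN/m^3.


Result: 132.44 kPa

Derivation:
Using u = gamma_w * h_w
u = 9.81 * 13.5
u = 132.44 kPa


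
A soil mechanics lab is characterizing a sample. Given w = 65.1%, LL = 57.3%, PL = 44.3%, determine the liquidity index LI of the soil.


First compute the plasticity index:
PI = LL - PL = 57.3 - 44.3 = 13.0
Then compute the liquidity index:
LI = (w - PL) / PI
LI = (65.1 - 44.3) / 13.0
LI = 1.6


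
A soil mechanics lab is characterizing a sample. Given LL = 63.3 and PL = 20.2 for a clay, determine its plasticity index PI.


Result: 43.1

Derivation:
Using PI = LL - PL
PI = 63.3 - 20.2
PI = 43.1


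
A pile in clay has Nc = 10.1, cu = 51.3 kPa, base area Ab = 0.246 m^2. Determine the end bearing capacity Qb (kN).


Using Qb = Nc * cu * Ab
Qb = 10.1 * 51.3 * 0.246
Qb = 127.46 kN


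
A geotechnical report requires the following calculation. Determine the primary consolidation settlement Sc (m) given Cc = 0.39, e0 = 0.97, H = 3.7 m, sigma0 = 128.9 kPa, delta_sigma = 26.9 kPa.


Result: 0.0603 m

Derivation:
Using Sc = Cc * H / (1 + e0) * log10((sigma0 + delta_sigma) / sigma0)
Stress ratio = (128.9 + 26.9) / 128.9 = 1.20869
log10(1.20869) = 0.0823145
Cc * H / (1 + e0) = 0.39 * 3.7 / (1 + 0.97) = 0.732487
Sc = 0.732487 * 0.0823145
Sc = 0.0603 m


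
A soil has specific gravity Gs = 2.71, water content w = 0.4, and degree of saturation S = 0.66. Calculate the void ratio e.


Using the relation e = Gs * w / S
e = 2.71 * 0.4 / 0.66
e = 1.6424


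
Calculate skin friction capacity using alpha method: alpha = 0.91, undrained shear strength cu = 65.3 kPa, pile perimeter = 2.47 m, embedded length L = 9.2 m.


Using Qs = alpha * cu * perimeter * L
Qs = 0.91 * 65.3 * 2.47 * 9.2
Qs = 1350.33 kN


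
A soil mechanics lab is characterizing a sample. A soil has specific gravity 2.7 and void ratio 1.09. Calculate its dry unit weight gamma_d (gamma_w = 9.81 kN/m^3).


Using gamma_d = Gs * gamma_w / (1 + e)
gamma_d = 2.7 * 9.81 / (1 + 1.09)
gamma_d = 2.7 * 9.81 / 2.09
gamma_d = 12.673 kN/m^3


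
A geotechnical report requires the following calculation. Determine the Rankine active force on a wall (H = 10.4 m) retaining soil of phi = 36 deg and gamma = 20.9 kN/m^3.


Compute active earth pressure coefficient:
Ka = tan^2(45 - phi/2) = tan^2(27.0) = 0.259616
Compute active force:
Pa = 0.5 * Ka * gamma * H^2
Pa = 0.5 * 0.259616 * 20.9 * 10.4^2
Pa = 293.44 kN/m


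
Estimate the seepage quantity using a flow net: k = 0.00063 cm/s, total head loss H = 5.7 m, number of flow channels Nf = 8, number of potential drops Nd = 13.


Convert k to m/s for unit consistency with H:
k = 0.00063 cm/s = 0.00063 / 100 m/s = 6.3e-06 m/s
Using q = k * H * Nf / Nd
Nf / Nd = 8 / 13 = 0.6154
q = 6.3e-06 * 5.7 * 0.6154
q = 2.21e-05 m^3/s per m


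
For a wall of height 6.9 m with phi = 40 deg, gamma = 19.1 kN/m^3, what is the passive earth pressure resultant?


Compute passive earth pressure coefficient:
Kp = tan^2(45 + phi/2) = tan^2(65.0) = 4.59891
Compute passive force:
Pp = 0.5 * Kp * gamma * H^2
Pp = 0.5 * 4.59891 * 19.1 * 6.9^2
Pp = 2091.01 kN/m


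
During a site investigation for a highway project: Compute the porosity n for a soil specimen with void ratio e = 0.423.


Using the relation n = e / (1 + e)
n = 0.423 / (1 + 0.423)
n = 0.423 / 1.423
n = 0.2973


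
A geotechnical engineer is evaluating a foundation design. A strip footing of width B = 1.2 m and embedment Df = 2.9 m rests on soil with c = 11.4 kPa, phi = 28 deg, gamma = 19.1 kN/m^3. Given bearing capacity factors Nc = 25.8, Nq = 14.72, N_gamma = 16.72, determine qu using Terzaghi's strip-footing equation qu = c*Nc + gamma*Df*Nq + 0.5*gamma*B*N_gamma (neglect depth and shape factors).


Result: 1301.07 kPa

Derivation:
Compute qu = c*Nc + gamma*Df*Nq + 0.5*gamma*B*N_gamma
Term 1: 11.4 * 25.8 = 294.12
Term 2: 19.1 * 2.9 * 14.72 = 815.3408
Term 3: 0.5 * 19.1 * 1.2 * 16.72 = 191.6112
qu = 294.12 + 815.3408 + 191.6112
qu = 1301.07 kPa


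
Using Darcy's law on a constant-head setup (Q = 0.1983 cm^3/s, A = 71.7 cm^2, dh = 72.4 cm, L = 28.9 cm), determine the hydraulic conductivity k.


Compute hydraulic gradient:
i = dh / L = 72.4 / 28.9 = 2.50519
Then apply Darcy's law:
k = Q / (A * i)
k = 0.1983 / (71.7 * 2.50519)
k = 0.1983 / 179.622
k = 0.001104 cm/s


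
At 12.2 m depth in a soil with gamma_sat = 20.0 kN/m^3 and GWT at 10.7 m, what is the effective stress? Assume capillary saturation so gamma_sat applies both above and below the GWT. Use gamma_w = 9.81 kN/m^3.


Total stress = gamma_sat * depth
sigma = 20.0 * 12.2 = 244.0 kPa
Pore water pressure u = gamma_w * (depth - d_wt)
u = 9.81 * (12.2 - 10.7) = 14.715 kPa
Effective stress = sigma - u
sigma' = 244.0 - 14.715 = 229.29 kPa


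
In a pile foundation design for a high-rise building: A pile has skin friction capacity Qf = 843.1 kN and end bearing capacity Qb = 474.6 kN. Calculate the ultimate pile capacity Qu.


Using Qu = Qf + Qb
Qu = 843.1 + 474.6
Qu = 1317.7 kN


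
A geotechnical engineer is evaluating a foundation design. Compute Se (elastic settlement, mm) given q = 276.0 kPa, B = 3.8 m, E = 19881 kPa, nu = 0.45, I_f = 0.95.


Using Se = q * B * (1 - nu^2) * I_f / E
1 - nu^2 = 1 - 0.45^2 = 0.7975
Se = 276.0 * 3.8 * 0.7975 * 0.95 / 19881
Se = 0.039968 m
Convert to mm: Se = 0.039968 * 1000 = 39.968 mm


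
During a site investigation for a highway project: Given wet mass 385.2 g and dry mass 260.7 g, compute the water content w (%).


Using w = (m_wet - m_dry) / m_dry * 100
m_wet - m_dry = 385.2 - 260.7 = 124.5 g
w = 124.5 / 260.7 * 100
w = 47.76 %


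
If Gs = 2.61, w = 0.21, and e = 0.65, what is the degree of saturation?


Result: 0.8432

Derivation:
Using S = Gs * w / e
S = 2.61 * 0.21 / 0.65
S = 0.8432


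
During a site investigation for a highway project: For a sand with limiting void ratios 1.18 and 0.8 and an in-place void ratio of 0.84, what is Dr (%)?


Result: 89.47 %

Derivation:
Using Dr = (e_max - e) / (e_max - e_min) * 100
e_max - e = 1.18 - 0.84 = 0.34
e_max - e_min = 1.18 - 0.8 = 0.38
Dr = 0.34 / 0.38 * 100
Dr = 89.47 %


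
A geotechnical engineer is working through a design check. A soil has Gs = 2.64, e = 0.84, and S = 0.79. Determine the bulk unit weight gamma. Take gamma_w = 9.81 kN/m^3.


Using gamma = gamma_w * (Gs + S*e) / (1 + e)
Numerator: Gs + S*e = 2.64 + 0.79*0.84 = 3.3036
Denominator: 1 + e = 1 + 0.84 = 1.84
gamma = 9.81 * 3.3036 / 1.84
gamma = 17.613 kN/m^3


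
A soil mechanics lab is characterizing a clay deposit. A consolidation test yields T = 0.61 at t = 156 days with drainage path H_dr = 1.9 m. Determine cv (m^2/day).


Result: 0.01412 m^2/day

Derivation:
Using cv = T * H_dr^2 / t
H_dr^2 = 1.9^2 = 3.61
cv = 0.61 * 3.61 / 156
cv = 0.01412 m^2/day


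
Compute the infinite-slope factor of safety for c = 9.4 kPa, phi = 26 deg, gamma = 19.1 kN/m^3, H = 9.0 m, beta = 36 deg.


Result: 0.786

Derivation:
Using Fs = c / (gamma*H*sin(beta)*cos(beta)) + tan(phi)/tan(beta)
Cohesion contribution = 9.4 / (19.1*9.0*sin(36)*cos(36))
Cohesion contribution = 0.114994
Friction contribution = tan(26)/tan(36) = 0.671306
Fs = 0.114994 + 0.671306
Fs = 0.786


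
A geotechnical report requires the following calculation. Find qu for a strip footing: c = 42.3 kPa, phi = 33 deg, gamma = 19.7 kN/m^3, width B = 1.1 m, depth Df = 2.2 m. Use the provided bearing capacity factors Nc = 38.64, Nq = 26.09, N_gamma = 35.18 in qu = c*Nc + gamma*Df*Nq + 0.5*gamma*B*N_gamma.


Compute qu = c*Nc + gamma*Df*Nq + 0.5*gamma*B*N_gamma
Term 1: 42.3 * 38.64 = 1634.472
Term 2: 19.7 * 2.2 * 26.09 = 1130.7406
Term 3: 0.5 * 19.7 * 1.1 * 35.18 = 381.1753
qu = 1634.472 + 1130.7406 + 381.1753
qu = 3146.39 kPa


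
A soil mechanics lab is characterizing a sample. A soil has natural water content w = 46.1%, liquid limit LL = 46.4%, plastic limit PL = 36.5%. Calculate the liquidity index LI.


First compute the plasticity index:
PI = LL - PL = 46.4 - 36.5 = 9.9
Then compute the liquidity index:
LI = (w - PL) / PI
LI = (46.1 - 36.5) / 9.9
LI = 0.97


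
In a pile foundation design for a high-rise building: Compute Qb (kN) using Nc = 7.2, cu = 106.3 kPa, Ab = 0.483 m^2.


Using Qb = Nc * cu * Ab
Qb = 7.2 * 106.3 * 0.483
Qb = 369.67 kN


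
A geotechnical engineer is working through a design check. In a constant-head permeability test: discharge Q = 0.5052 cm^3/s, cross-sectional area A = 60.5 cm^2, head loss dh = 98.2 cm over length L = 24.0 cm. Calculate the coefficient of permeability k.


Result: 0.002041 cm/s

Derivation:
Compute hydraulic gradient:
i = dh / L = 98.2 / 24.0 = 4.09167
Then apply Darcy's law:
k = Q / (A * i)
k = 0.5052 / (60.5 * 4.09167)
k = 0.5052 / 247.546
k = 0.002041 cm/s


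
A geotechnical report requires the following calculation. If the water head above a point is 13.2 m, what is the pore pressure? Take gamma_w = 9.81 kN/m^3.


Using u = gamma_w * h_w
u = 9.81 * 13.2
u = 129.49 kPa


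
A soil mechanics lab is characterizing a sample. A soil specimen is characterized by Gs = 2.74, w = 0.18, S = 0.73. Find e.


Using the relation e = Gs * w / S
e = 2.74 * 0.18 / 0.73
e = 0.6756


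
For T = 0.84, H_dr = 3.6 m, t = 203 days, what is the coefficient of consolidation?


Using cv = T * H_dr^2 / t
H_dr^2 = 3.6^2 = 12.96
cv = 0.84 * 12.96 / 203
cv = 0.05363 m^2/day


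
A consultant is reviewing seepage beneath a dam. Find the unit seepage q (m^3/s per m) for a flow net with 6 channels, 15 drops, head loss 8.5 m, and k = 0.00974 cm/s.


Convert k to m/s for unit consistency with H:
k = 0.00974 cm/s = 0.00974 / 100 m/s = 9.74e-05 m/s
Using q = k * H * Nf / Nd
Nf / Nd = 6 / 15 = 0.4
q = 9.74e-05 * 8.5 * 0.4
q = 0.0003312 m^3/s per m


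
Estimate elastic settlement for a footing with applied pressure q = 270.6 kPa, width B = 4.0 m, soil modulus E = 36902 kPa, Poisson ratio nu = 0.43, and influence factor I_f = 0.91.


Result: 21.757 mm

Derivation:
Using Se = q * B * (1 - nu^2) * I_f / E
1 - nu^2 = 1 - 0.43^2 = 0.8151
Se = 270.6 * 4.0 * 0.8151 * 0.91 / 36902
Se = 0.021757 m
Convert to mm: Se = 0.021757 * 1000 = 21.757 mm


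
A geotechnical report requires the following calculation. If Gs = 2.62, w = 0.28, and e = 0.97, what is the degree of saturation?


Using S = Gs * w / e
S = 2.62 * 0.28 / 0.97
S = 0.7563


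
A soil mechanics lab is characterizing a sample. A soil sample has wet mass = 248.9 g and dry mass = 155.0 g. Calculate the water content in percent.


Using w = (m_wet - m_dry) / m_dry * 100
m_wet - m_dry = 248.9 - 155.0 = 93.9 g
w = 93.9 / 155.0 * 100
w = 60.58 %


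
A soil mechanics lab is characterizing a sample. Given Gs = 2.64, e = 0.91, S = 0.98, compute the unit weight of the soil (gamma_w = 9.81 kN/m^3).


Using gamma = gamma_w * (Gs + S*e) / (1 + e)
Numerator: Gs + S*e = 2.64 + 0.98*0.91 = 3.5318
Denominator: 1 + e = 1 + 0.91 = 1.91
gamma = 9.81 * 3.5318 / 1.91
gamma = 18.14 kN/m^3


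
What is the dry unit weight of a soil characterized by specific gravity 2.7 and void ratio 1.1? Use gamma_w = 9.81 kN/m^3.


Using gamma_d = Gs * gamma_w / (1 + e)
gamma_d = 2.7 * 9.81 / (1 + 1.1)
gamma_d = 2.7 * 9.81 / 2.1
gamma_d = 12.613 kN/m^3


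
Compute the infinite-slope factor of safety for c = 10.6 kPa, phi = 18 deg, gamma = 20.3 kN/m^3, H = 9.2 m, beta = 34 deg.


Result: 0.604

Derivation:
Using Fs = c / (gamma*H*sin(beta)*cos(beta)) + tan(phi)/tan(beta)
Cohesion contribution = 10.6 / (20.3*9.2*sin(34)*cos(34))
Cohesion contribution = 0.12243
Friction contribution = tan(18)/tan(34) = 0.481713
Fs = 0.12243 + 0.481713
Fs = 0.604


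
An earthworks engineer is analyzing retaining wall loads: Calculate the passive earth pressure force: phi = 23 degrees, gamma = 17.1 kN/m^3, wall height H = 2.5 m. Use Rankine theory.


Result: 121.98 kN/m

Derivation:
Compute passive earth pressure coefficient:
Kp = tan^2(45 + phi/2) = tan^2(56.5) = 2.282623
Compute passive force:
Pp = 0.5 * Kp * gamma * H^2
Pp = 0.5 * 2.282623 * 17.1 * 2.5^2
Pp = 121.98 kN/m


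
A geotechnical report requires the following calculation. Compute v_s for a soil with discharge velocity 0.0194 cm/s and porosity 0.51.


Result: 0.03804 cm/s

Derivation:
Using v_s = v_d / n
v_s = 0.0194 / 0.51
v_s = 0.03804 cm/s


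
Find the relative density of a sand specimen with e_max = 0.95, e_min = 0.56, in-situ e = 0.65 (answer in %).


Using Dr = (e_max - e) / (e_max - e_min) * 100
e_max - e = 0.95 - 0.65 = 0.3
e_max - e_min = 0.95 - 0.56 = 0.39
Dr = 0.3 / 0.39 * 100
Dr = 76.92 %


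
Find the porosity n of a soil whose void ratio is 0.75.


Result: 0.4286

Derivation:
Using the relation n = e / (1 + e)
n = 0.75 / (1 + 0.75)
n = 0.75 / 1.75
n = 0.4286


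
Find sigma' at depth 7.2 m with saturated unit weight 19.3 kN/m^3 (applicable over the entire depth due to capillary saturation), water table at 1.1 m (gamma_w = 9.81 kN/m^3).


Result: 79.12 kPa

Derivation:
Total stress = gamma_sat * depth
sigma = 19.3 * 7.2 = 138.96 kPa
Pore water pressure u = gamma_w * (depth - d_wt)
u = 9.81 * (7.2 - 1.1) = 59.841 kPa
Effective stress = sigma - u
sigma' = 138.96 - 59.841 = 79.12 kPa


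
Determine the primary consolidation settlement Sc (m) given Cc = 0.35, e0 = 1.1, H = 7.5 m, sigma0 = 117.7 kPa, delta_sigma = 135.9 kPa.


Result: 0.4167 m

Derivation:
Using Sc = Cc * H / (1 + e0) * log10((sigma0 + delta_sigma) / sigma0)
Stress ratio = (117.7 + 135.9) / 117.7 = 2.15463
log10(2.15463) = 0.333373
Cc * H / (1 + e0) = 0.35 * 7.5 / (1 + 1.1) = 1.25
Sc = 1.25 * 0.333373
Sc = 0.4167 m


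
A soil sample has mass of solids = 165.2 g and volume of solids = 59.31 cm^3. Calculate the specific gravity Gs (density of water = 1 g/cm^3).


Using Gs = m_s / (V_s * rho_w)
Since rho_w = 1 g/cm^3:
Gs = 165.2 / 59.31
Gs = 2.785


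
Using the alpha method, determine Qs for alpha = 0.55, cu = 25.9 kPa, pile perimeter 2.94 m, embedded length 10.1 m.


Using Qs = alpha * cu * perimeter * L
Qs = 0.55 * 25.9 * 2.94 * 10.1
Qs = 422.99 kN


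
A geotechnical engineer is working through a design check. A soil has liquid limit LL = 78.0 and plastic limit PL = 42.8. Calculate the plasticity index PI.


Using PI = LL - PL
PI = 78.0 - 42.8
PI = 35.2


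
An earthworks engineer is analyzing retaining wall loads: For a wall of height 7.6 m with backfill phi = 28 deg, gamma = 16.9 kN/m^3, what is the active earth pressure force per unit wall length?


Result: 176.21 kN/m

Derivation:
Compute active earth pressure coefficient:
Ka = tan^2(45 - phi/2) = tan^2(31.0) = 0.361033
Compute active force:
Pa = 0.5 * Ka * gamma * H^2
Pa = 0.5 * 0.361033 * 16.9 * 7.6^2
Pa = 176.21 kN/m


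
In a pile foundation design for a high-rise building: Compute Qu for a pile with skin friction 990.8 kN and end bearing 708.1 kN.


Using Qu = Qf + Qb
Qu = 990.8 + 708.1
Qu = 1698.9 kN


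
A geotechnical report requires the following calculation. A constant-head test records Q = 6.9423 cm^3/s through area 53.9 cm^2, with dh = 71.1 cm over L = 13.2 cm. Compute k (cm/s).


Compute hydraulic gradient:
i = dh / L = 71.1 / 13.2 = 5.38636
Then apply Darcy's law:
k = Q / (A * i)
k = 6.9423 / (53.9 * 5.38636)
k = 6.9423 / 290.325
k = 0.023912 cm/s


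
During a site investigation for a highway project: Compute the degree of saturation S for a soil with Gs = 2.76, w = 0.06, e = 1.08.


Result: 0.1533

Derivation:
Using S = Gs * w / e
S = 2.76 * 0.06 / 1.08
S = 0.1533


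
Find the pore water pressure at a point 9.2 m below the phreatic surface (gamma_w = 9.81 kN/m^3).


Result: 90.25 kPa

Derivation:
Using u = gamma_w * h_w
u = 9.81 * 9.2
u = 90.25 kPa


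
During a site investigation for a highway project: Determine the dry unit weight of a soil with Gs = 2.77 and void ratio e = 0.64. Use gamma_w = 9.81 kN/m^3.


Using gamma_d = Gs * gamma_w / (1 + e)
gamma_d = 2.77 * 9.81 / (1 + 0.64)
gamma_d = 2.77 * 9.81 / 1.64
gamma_d = 16.569 kN/m^3


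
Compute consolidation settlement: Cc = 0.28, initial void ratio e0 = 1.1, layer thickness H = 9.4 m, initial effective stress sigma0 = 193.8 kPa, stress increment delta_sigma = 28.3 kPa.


Using Sc = Cc * H / (1 + e0) * log10((sigma0 + delta_sigma) / sigma0)
Stress ratio = (193.8 + 28.3) / 193.8 = 1.14603
log10(1.14603) = 0.0591948
Cc * H / (1 + e0) = 0.28 * 9.4 / (1 + 1.1) = 1.25333
Sc = 1.25333 * 0.0591948
Sc = 0.0742 m


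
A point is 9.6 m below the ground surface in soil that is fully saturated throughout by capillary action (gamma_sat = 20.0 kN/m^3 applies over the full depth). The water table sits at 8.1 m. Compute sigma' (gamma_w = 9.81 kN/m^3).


Total stress = gamma_sat * depth
sigma = 20.0 * 9.6 = 192.0 kPa
Pore water pressure u = gamma_w * (depth - d_wt)
u = 9.81 * (9.6 - 8.1) = 14.715 kPa
Effective stress = sigma - u
sigma' = 192.0 - 14.715 = 177.29 kPa


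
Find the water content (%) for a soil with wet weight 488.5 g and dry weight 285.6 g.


Using w = (m_wet - m_dry) / m_dry * 100
m_wet - m_dry = 488.5 - 285.6 = 202.9 g
w = 202.9 / 285.6 * 100
w = 71.04 %


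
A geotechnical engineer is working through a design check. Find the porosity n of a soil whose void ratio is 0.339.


Using the relation n = e / (1 + e)
n = 0.339 / (1 + 0.339)
n = 0.339 / 1.339
n = 0.2532


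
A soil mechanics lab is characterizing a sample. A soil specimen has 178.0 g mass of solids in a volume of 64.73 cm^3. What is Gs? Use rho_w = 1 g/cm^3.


Result: 2.75

Derivation:
Using Gs = m_s / (V_s * rho_w)
Since rho_w = 1 g/cm^3:
Gs = 178.0 / 64.73
Gs = 2.75


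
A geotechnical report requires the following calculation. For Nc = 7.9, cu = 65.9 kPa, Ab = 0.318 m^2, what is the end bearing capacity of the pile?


Result: 165.55 kN

Derivation:
Using Qb = Nc * cu * Ab
Qb = 7.9 * 65.9 * 0.318
Qb = 165.55 kN


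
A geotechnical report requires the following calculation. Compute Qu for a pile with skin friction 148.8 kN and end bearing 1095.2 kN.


Using Qu = Qf + Qb
Qu = 148.8 + 1095.2
Qu = 1244.0 kN


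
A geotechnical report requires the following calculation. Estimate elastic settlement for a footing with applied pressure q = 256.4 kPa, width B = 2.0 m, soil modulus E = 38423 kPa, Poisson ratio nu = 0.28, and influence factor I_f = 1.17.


Result: 14.391 mm

Derivation:
Using Se = q * B * (1 - nu^2) * I_f / E
1 - nu^2 = 1 - 0.28^2 = 0.9216
Se = 256.4 * 2.0 * 0.9216 * 1.17 / 38423
Se = 0.014391 m
Convert to mm: Se = 0.014391 * 1000 = 14.391 mm


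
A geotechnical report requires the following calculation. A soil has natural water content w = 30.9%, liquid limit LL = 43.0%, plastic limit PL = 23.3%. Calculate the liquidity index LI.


First compute the plasticity index:
PI = LL - PL = 43.0 - 23.3 = 19.7
Then compute the liquidity index:
LI = (w - PL) / PI
LI = (30.9 - 23.3) / 19.7
LI = 0.386


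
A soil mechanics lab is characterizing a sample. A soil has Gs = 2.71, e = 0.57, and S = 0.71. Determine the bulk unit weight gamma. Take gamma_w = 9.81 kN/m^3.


Using gamma = gamma_w * (Gs + S*e) / (1 + e)
Numerator: Gs + S*e = 2.71 + 0.71*0.57 = 3.1147
Denominator: 1 + e = 1 + 0.57 = 1.57
gamma = 9.81 * 3.1147 / 1.57
gamma = 19.462 kN/m^3


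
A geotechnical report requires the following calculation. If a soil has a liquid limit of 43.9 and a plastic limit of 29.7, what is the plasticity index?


Using PI = LL - PL
PI = 43.9 - 29.7
PI = 14.2


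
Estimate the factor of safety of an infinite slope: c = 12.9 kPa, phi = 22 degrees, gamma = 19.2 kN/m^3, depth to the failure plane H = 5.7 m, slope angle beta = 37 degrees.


Result: 0.781

Derivation:
Using Fs = c / (gamma*H*sin(beta)*cos(beta)) + tan(phi)/tan(beta)
Cohesion contribution = 12.9 / (19.2*5.7*sin(37)*cos(37))
Cohesion contribution = 0.245246
Friction contribution = tan(22)/tan(37) = 0.536161
Fs = 0.245246 + 0.536161
Fs = 0.781


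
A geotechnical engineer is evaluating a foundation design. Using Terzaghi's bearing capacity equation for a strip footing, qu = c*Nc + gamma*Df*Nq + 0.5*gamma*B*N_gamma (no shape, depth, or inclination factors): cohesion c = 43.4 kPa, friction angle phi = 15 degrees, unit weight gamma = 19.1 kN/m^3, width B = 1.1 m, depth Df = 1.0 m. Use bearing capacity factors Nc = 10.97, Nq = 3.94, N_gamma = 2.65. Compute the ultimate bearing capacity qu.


Compute qu = c*Nc + gamma*Df*Nq + 0.5*gamma*B*N_gamma
Term 1: 43.4 * 10.97 = 476.098
Term 2: 19.1 * 1.0 * 3.94 = 75.254
Term 3: 0.5 * 19.1 * 1.1 * 2.65 = 27.83825
qu = 476.098 + 75.254 + 27.83825
qu = 579.19 kPa


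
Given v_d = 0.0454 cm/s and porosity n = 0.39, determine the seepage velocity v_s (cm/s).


Result: 0.11641 cm/s

Derivation:
Using v_s = v_d / n
v_s = 0.0454 / 0.39
v_s = 0.11641 cm/s


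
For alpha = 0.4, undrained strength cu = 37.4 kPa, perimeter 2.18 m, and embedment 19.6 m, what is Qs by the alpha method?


Result: 639.21 kN

Derivation:
Using Qs = alpha * cu * perimeter * L
Qs = 0.4 * 37.4 * 2.18 * 19.6
Qs = 639.21 kN


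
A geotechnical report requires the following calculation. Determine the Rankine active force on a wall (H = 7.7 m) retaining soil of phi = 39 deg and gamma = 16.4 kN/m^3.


Compute active earth pressure coefficient:
Ka = tan^2(45 - phi/2) = tan^2(25.5) = 0.227506
Compute active force:
Pa = 0.5 * Ka * gamma * H^2
Pa = 0.5 * 0.227506 * 16.4 * 7.7^2
Pa = 110.61 kN/m


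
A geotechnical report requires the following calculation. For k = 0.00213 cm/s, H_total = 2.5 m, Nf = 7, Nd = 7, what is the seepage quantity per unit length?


Convert k to m/s for unit consistency with H:
k = 0.00213 cm/s = 0.00213 / 100 m/s = 2.13e-05 m/s
Using q = k * H * Nf / Nd
Nf / Nd = 7 / 7 = 1.0
q = 2.13e-05 * 2.5 * 1.0
q = 5.325e-05 m^3/s per m


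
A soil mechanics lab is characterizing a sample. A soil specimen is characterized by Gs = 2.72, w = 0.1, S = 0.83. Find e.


Using the relation e = Gs * w / S
e = 2.72 * 0.1 / 0.83
e = 0.3277


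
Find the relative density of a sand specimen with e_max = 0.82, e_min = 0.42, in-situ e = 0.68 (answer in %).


Using Dr = (e_max - e) / (e_max - e_min) * 100
e_max - e = 0.82 - 0.68 = 0.14
e_max - e_min = 0.82 - 0.42 = 0.4
Dr = 0.14 / 0.4 * 100
Dr = 35.0 %


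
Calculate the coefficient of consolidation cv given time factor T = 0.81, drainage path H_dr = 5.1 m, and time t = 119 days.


Result: 0.17704 m^2/day

Derivation:
Using cv = T * H_dr^2 / t
H_dr^2 = 5.1^2 = 26.01
cv = 0.81 * 26.01 / 119
cv = 0.17704 m^2/day


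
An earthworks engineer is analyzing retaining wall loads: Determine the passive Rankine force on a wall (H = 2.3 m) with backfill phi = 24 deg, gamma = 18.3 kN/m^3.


Compute passive earth pressure coefficient:
Kp = tan^2(45 + phi/2) = tan^2(57.0) = 2.371184
Compute passive force:
Pp = 0.5 * Kp * gamma * H^2
Pp = 0.5 * 2.371184 * 18.3 * 2.3^2
Pp = 114.77 kN/m


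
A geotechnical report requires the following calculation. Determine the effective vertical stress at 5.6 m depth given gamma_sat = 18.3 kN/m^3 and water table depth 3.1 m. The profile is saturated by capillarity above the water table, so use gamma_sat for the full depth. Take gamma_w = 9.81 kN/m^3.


Total stress = gamma_sat * depth
sigma = 18.3 * 5.6 = 102.48 kPa
Pore water pressure u = gamma_w * (depth - d_wt)
u = 9.81 * (5.6 - 3.1) = 24.525 kPa
Effective stress = sigma - u
sigma' = 102.48 - 24.525 = 77.96 kPa


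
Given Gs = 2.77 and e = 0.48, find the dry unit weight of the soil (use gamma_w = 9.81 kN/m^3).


Using gamma_d = Gs * gamma_w / (1 + e)
gamma_d = 2.77 * 9.81 / (1 + 0.48)
gamma_d = 2.77 * 9.81 / 1.48
gamma_d = 18.361 kN/m^3


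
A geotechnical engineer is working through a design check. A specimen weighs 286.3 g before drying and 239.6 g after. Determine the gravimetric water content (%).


Using w = (m_wet - m_dry) / m_dry * 100
m_wet - m_dry = 286.3 - 239.6 = 46.7 g
w = 46.7 / 239.6 * 100
w = 19.49 %


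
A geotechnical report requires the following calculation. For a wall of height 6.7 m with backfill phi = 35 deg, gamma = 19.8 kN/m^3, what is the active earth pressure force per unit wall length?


Compute active earth pressure coefficient:
Ka = tan^2(45 - phi/2) = tan^2(27.5) = 0.27099
Compute active force:
Pa = 0.5 * Ka * gamma * H^2
Pa = 0.5 * 0.27099 * 19.8 * 6.7^2
Pa = 120.43 kN/m


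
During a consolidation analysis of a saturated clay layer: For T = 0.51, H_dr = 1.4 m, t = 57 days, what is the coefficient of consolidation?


Using cv = T * H_dr^2 / t
H_dr^2 = 1.4^2 = 1.96
cv = 0.51 * 1.96 / 57
cv = 0.01754 m^2/day


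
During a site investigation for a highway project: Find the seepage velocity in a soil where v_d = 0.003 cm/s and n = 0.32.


Result: 0.00937 cm/s

Derivation:
Using v_s = v_d / n
v_s = 0.003 / 0.32
v_s = 0.00937 cm/s


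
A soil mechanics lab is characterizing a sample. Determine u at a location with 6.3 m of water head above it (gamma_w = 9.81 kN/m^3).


Result: 61.8 kPa

Derivation:
Using u = gamma_w * h_w
u = 9.81 * 6.3
u = 61.8 kPa


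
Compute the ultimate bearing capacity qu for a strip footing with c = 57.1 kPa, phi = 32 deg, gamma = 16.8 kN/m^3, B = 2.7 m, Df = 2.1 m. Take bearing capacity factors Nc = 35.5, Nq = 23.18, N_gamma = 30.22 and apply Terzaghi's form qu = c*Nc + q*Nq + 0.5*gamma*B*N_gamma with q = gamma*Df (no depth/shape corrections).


Compute qu = c*Nc + gamma*Df*Nq + 0.5*gamma*B*N_gamma
Term 1: 57.1 * 35.5 = 2027.05
Term 2: 16.8 * 2.1 * 23.18 = 817.7904
Term 3: 0.5 * 16.8 * 2.7 * 30.22 = 685.3896
qu = 2027.05 + 817.7904 + 685.3896
qu = 3530.23 kPa


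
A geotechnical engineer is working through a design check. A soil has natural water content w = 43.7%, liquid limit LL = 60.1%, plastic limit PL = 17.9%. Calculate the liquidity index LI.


Result: 0.611

Derivation:
First compute the plasticity index:
PI = LL - PL = 60.1 - 17.9 = 42.2
Then compute the liquidity index:
LI = (w - PL) / PI
LI = (43.7 - 17.9) / 42.2
LI = 0.611


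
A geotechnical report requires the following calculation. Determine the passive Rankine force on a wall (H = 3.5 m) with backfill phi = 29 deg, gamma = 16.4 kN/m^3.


Compute passive earth pressure coefficient:
Kp = tan^2(45 + phi/2) = tan^2(59.5) = 2.88206
Compute passive force:
Pp = 0.5 * Kp * gamma * H^2
Pp = 0.5 * 2.88206 * 16.4 * 3.5^2
Pp = 289.5 kN/m


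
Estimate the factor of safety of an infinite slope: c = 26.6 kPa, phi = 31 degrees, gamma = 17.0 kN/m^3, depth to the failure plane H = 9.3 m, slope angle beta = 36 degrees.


Using Fs = c / (gamma*H*sin(beta)*cos(beta)) + tan(phi)/tan(beta)
Cohesion contribution = 26.6 / (17.0*9.3*sin(36)*cos(36))
Cohesion contribution = 0.353813
Friction contribution = tan(31)/tan(36) = 0.827014
Fs = 0.353813 + 0.827014
Fs = 1.181


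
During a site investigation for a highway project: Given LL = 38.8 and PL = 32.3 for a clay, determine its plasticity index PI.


Using PI = LL - PL
PI = 38.8 - 32.3
PI = 6.5


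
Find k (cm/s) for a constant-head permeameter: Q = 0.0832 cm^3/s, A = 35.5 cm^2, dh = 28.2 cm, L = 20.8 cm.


Result: 0.001729 cm/s

Derivation:
Compute hydraulic gradient:
i = dh / L = 28.2 / 20.8 = 1.35577
Then apply Darcy's law:
k = Q / (A * i)
k = 0.0832 / (35.5 * 1.35577)
k = 0.0832 / 48.1298
k = 0.001729 cm/s


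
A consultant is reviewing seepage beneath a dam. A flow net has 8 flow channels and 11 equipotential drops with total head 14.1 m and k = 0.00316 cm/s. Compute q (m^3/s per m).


Convert k to m/s for unit consistency with H:
k = 0.00316 cm/s = 0.00316 / 100 m/s = 3.16e-05 m/s
Using q = k * H * Nf / Nd
Nf / Nd = 8 / 11 = 0.7273
q = 3.16e-05 * 14.1 * 0.7273
q = 0.000324 m^3/s per m


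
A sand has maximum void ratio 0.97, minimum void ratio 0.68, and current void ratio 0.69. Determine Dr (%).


Using Dr = (e_max - e) / (e_max - e_min) * 100
e_max - e = 0.97 - 0.69 = 0.28
e_max - e_min = 0.97 - 0.68 = 0.29
Dr = 0.28 / 0.29 * 100
Dr = 96.55 %


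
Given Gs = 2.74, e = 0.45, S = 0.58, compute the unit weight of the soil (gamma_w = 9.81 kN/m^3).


Using gamma = gamma_w * (Gs + S*e) / (1 + e)
Numerator: Gs + S*e = 2.74 + 0.58*0.45 = 3.001
Denominator: 1 + e = 1 + 0.45 = 1.45
gamma = 9.81 * 3.001 / 1.45
gamma = 20.303 kN/m^3


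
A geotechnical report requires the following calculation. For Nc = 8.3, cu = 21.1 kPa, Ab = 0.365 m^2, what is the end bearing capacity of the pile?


Using Qb = Nc * cu * Ab
Qb = 8.3 * 21.1 * 0.365
Qb = 63.92 kN


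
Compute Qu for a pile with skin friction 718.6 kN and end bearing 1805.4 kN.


Result: 2524.0 kN

Derivation:
Using Qu = Qf + Qb
Qu = 718.6 + 1805.4
Qu = 2524.0 kN


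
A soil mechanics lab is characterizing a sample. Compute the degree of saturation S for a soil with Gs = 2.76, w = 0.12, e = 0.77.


Using S = Gs * w / e
S = 2.76 * 0.12 / 0.77
S = 0.4301


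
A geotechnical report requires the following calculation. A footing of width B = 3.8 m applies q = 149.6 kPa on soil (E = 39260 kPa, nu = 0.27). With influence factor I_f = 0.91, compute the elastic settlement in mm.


Using Se = q * B * (1 - nu^2) * I_f / E
1 - nu^2 = 1 - 0.27^2 = 0.9271
Se = 149.6 * 3.8 * 0.9271 * 0.91 / 39260
Se = 0.012216 m
Convert to mm: Se = 0.012216 * 1000 = 12.216 mm


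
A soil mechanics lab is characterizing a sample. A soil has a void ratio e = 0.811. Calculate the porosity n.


Using the relation n = e / (1 + e)
n = 0.811 / (1 + 0.811)
n = 0.811 / 1.811
n = 0.4478


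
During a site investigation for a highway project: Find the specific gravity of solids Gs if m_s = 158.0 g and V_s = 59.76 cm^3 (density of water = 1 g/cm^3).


Result: 2.644

Derivation:
Using Gs = m_s / (V_s * rho_w)
Since rho_w = 1 g/cm^3:
Gs = 158.0 / 59.76
Gs = 2.644


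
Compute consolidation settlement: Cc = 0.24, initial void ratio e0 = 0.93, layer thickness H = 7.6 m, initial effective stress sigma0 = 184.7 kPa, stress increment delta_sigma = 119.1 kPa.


Using Sc = Cc * H / (1 + e0) * log10((sigma0 + delta_sigma) / sigma0)
Stress ratio = (184.7 + 119.1) / 184.7 = 1.64483
log10(1.64483) = 0.216121
Cc * H / (1 + e0) = 0.24 * 7.6 / (1 + 0.93) = 0.945078
Sc = 0.945078 * 0.216121
Sc = 0.2043 m


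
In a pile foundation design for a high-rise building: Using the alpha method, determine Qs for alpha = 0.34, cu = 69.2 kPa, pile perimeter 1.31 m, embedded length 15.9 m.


Using Qs = alpha * cu * perimeter * L
Qs = 0.34 * 69.2 * 1.31 * 15.9
Qs = 490.06 kN


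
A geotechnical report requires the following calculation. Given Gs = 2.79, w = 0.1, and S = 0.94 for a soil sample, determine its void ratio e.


Using the relation e = Gs * w / S
e = 2.79 * 0.1 / 0.94
e = 0.2968


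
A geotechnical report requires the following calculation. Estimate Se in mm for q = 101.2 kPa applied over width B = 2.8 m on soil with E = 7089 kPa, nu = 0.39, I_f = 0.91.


Using Se = q * B * (1 - nu^2) * I_f / E
1 - nu^2 = 1 - 0.39^2 = 0.8479
Se = 101.2 * 2.8 * 0.8479 * 0.91 / 7089
Se = 0.030842 m
Convert to mm: Se = 0.030842 * 1000 = 30.842 mm


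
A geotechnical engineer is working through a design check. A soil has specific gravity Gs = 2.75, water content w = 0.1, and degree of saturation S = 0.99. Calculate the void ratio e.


Result: 0.2778

Derivation:
Using the relation e = Gs * w / S
e = 2.75 * 0.1 / 0.99
e = 0.2778


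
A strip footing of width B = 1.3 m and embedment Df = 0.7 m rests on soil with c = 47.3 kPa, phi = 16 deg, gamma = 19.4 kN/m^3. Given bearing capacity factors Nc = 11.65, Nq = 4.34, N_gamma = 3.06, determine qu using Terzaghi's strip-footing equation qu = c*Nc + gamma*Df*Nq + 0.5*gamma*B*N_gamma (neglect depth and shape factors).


Compute qu = c*Nc + gamma*Df*Nq + 0.5*gamma*B*N_gamma
Term 1: 47.3 * 11.65 = 551.045
Term 2: 19.4 * 0.7 * 4.34 = 58.9372
Term 3: 0.5 * 19.4 * 1.3 * 3.06 = 38.5866
qu = 551.045 + 58.9372 + 38.5866
qu = 648.57 kPa


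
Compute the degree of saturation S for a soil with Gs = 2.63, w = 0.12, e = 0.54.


Using S = Gs * w / e
S = 2.63 * 0.12 / 0.54
S = 0.5844


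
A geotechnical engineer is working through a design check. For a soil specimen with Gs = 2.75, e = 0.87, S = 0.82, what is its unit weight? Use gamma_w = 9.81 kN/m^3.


Result: 18.169 kN/m^3

Derivation:
Using gamma = gamma_w * (Gs + S*e) / (1 + e)
Numerator: Gs + S*e = 2.75 + 0.82*0.87 = 3.4634
Denominator: 1 + e = 1 + 0.87 = 1.87
gamma = 9.81 * 3.4634 / 1.87
gamma = 18.169 kN/m^3


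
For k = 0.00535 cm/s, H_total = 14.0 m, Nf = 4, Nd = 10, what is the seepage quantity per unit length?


Convert k to m/s for unit consistency with H:
k = 0.00535 cm/s = 0.00535 / 100 m/s = 5.35e-05 m/s
Using q = k * H * Nf / Nd
Nf / Nd = 4 / 10 = 0.4
q = 5.35e-05 * 14.0 * 0.4
q = 0.0002996 m^3/s per m


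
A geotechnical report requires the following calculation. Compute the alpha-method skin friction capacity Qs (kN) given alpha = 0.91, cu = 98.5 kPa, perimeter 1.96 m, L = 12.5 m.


Result: 2196.06 kN

Derivation:
Using Qs = alpha * cu * perimeter * L
Qs = 0.91 * 98.5 * 1.96 * 12.5
Qs = 2196.06 kN


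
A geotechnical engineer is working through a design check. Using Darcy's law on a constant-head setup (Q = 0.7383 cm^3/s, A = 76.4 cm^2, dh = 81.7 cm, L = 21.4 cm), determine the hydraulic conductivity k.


Compute hydraulic gradient:
i = dh / L = 81.7 / 21.4 = 3.81776
Then apply Darcy's law:
k = Q / (A * i)
k = 0.7383 / (76.4 * 3.81776)
k = 0.7383 / 291.677
k = 0.002531 cm/s
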